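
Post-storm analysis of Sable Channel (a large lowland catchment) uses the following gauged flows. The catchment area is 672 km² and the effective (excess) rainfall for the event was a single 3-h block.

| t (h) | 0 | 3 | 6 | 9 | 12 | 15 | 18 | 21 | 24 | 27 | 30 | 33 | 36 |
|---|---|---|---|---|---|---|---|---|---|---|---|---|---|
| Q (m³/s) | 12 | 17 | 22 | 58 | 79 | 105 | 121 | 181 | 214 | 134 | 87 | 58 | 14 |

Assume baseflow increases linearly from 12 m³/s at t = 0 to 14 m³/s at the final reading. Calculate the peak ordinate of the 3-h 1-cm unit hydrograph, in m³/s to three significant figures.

U_p ≈ 134 m³/s

Direct runoff: 0.00, 4.83, 9.67, 45.50, 66.33, 92.17, 108.00, 167.83, 200.67, 120.50, 73.33, 44.17, 0.00 m³/s; ΣQ_DR = 933.0 m³/s, peak = 200.67 m³/s.
Runoff depth d = ΣQ_DR·Δt / A = 933.0 × 10800 / (672 km²) = 14.99 mm.
The 1-cm UH is the DRH scaled by (10 mm)/d, so U_p = 200.67 × 10/14.99 = 134 m³/s.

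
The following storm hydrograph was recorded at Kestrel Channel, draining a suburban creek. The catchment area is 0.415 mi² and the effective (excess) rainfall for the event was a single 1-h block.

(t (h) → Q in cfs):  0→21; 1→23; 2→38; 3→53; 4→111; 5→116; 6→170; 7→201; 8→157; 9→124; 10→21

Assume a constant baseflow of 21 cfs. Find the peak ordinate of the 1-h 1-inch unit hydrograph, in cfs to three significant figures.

Direct runoff: 0.0, 2.0, 17.0, 32.0, 90.0, 95.0, 149.0, 180.0, 136.0, 103.0, 0.0 cfs; ΣQ_DR = 804.0 cfs, peak = 180.0 cfs.
Runoff depth d = ΣQ_DR·Δt / A = 804.0 × 3600 / (0.415 mi²) = 3.002 in.
The 1-inch UH is the DRH scaled by (1 in)/d, so U_p = 180.0 × 1/3.002 = 60.0 cfs.

U_p ≈ 60.0 cfs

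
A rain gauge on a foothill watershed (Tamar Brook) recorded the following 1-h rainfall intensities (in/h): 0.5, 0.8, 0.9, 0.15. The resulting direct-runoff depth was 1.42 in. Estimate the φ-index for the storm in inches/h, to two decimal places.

Only the 3 blocks with intensity above φ contribute runoff: 0.5, 0.8, 0.9 in/h.
Σ(I−φ)·Δt = d  ⇒  (0.5+0.8+0.9 − 3φ)·1 = 1.42
φ = (2.200 − 1.42/1) / 3 = 0.26 in/h.

φ ≈ 0.26 in/h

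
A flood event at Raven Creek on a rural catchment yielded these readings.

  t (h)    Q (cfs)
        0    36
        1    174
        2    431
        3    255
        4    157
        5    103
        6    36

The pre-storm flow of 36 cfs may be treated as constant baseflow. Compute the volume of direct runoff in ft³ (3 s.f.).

V ≈ 3.38 × 10^6 ft³

Direct-runoff ordinates (Q − Q_b): 0.0, 138.0, 395.0, 219.0, 121.0, 67.0, 0.0 cfs.
ΣQ_DR = 940.0 cfs.
With Δt = 1 h = 3600 s, V = ΣQ_DR · Δt = 940.0 × 3600 = 3.38 × 10^6 ft³.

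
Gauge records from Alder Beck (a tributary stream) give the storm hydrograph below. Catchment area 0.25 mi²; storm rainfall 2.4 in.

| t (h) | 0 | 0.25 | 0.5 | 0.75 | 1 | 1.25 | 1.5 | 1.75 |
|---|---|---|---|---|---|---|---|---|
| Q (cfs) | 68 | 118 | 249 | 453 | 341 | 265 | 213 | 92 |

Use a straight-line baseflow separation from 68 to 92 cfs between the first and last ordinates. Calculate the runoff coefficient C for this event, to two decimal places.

ΣQ_DR = 1159 cfs; V = ΣQ_DR·Δt = 1.043 × 10^6 ft³.
Runoff depth d = V / A = 1.796 in.
C = d / P = 1.796 / 2.4 = 0.75.

C ≈ 0.75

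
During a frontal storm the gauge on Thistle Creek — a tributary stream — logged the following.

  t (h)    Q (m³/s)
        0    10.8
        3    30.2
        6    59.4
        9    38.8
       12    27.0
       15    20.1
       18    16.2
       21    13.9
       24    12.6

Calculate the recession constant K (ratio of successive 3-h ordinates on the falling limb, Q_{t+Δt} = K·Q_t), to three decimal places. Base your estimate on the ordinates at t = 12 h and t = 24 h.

Using the recession-limb readings at t = 12 h and t = 24 h: Q falls from 27.0 to 12.6 m³/s over 4 intervals.
K = (Q₂/Q₁)^(1/4) = (12.6/27.0)^(1/4) = 0.827.

K ≈ 0.827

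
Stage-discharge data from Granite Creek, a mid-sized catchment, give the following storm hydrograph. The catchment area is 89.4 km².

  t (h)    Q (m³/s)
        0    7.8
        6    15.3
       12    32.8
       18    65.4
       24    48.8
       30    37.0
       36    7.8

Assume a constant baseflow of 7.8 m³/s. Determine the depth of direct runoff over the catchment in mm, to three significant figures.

d ≈ 38.7 mm

Direct runoff: 0.0, 7.5, 25.0, 57.6, 41.0, 29.2, 0.0 m³/s; ΣQ_DR = 160.3 m³/s.
V = ΣQ_DR · Δt = 160.3 × 21600 s = 3.462 × 10^6 m³.
Over A = 89.4 km², depth = V / A = 38.7 mm.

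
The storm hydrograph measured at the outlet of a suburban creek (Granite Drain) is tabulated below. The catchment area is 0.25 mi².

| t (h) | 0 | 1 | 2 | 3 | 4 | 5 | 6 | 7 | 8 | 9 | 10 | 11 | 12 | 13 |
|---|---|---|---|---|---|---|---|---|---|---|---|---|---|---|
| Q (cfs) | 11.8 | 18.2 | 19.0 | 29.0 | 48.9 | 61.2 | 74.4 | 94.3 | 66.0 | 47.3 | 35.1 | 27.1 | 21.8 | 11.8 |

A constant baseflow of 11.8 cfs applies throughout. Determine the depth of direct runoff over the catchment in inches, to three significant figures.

Direct runoff: 0.0, 6.4, 7.2, 17.2, 37.1, 49.4, 62.6, 82.5, 54.2, 35.5, 23.3, 15.3, 10.0, 0.0 cfs; ΣQ_DR = 400.7 cfs.
V = ΣQ_DR · Δt = 400.7 × 3600 s = 1.443 × 10^6 ft³.
Over A = 0.25 mi², depth = V / A = 2.48 in.

d ≈ 2.48 in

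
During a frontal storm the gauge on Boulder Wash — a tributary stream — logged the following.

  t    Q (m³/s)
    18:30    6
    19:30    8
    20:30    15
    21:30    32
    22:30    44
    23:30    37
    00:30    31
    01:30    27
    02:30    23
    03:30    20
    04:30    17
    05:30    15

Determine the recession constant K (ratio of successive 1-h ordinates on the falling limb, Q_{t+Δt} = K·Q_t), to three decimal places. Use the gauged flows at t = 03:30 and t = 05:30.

K ≈ 0.866

Using the recession-limb readings at t = 03:30 and t = 05:30: Q falls from 20 to 15 m³/s over 2 intervals.
K = (Q₂/Q₁)^(1/2) = (15/20)^(1/2) = 0.866.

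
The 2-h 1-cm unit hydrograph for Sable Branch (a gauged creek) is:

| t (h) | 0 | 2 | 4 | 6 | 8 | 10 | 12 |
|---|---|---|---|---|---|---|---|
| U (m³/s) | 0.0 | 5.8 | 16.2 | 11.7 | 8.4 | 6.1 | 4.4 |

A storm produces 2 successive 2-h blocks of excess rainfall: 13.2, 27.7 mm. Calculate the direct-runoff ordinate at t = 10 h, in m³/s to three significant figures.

By discrete convolution, Q_j = Σ (P_i / 10 mm) · U_{j−i}.
At t = 10 h (j=5): Q = (13.2/10)·6.1 + (27.7/10)·8.4 = 31.3 m³/s.

Q ≈ 31.3 m³/s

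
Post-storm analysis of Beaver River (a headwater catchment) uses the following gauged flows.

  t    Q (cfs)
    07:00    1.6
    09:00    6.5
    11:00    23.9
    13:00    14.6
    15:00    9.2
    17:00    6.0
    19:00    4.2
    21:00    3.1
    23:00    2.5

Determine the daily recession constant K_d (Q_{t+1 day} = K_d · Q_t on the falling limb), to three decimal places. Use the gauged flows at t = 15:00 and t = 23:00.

Between t = 15:00 and t = 23:00 the flow falls from 9.2 to 2.5 cfs over 4×2 h = 8 h.
Per-interval ratio K = (2.5/9.2)^(1/4) = 0.7220; K_d = K^(24/2) = 0.020.

K_d ≈ 0.020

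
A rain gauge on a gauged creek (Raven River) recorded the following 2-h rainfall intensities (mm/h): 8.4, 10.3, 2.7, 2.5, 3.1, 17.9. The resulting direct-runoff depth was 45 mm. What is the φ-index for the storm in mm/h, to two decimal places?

Only the 3 blocks with intensity above φ contribute runoff: 8.4, 10.3, 17.9 mm/h.
Σ(I−φ)·Δt = d  ⇒  (8.4+10.3+17.9 − 3φ)·2 = 45
φ = (36.60 − 45/2) / 3 = 4.70 mm/h.

φ ≈ 4.70 mm/h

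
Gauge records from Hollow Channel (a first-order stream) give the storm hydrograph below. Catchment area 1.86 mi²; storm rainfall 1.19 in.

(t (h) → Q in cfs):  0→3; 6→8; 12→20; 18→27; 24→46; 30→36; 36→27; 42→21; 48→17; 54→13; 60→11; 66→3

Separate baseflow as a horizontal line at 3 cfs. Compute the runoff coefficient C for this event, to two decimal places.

ΣQ_DR = 196.0 cfs; V = ΣQ_DR·Δt = 4.234 × 10^6 ft³.
Runoff depth d = V / A = 0.9797 in.
C = d / P = 0.9797 / 1.19 = 0.82.

C ≈ 0.82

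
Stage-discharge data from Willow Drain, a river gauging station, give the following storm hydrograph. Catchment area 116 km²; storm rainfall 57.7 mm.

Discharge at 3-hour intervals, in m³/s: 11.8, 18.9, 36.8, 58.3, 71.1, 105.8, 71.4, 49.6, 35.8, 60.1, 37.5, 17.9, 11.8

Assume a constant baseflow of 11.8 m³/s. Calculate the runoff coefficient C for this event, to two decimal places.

C ≈ 0.70

ΣQ_DR = 433.4 m³/s; V = ΣQ_DR·Δt = 4.681 × 10^6 m³.
Runoff depth d = V / A = 40.35 mm.
C = d / P = 40.35 / 57.7 = 0.70.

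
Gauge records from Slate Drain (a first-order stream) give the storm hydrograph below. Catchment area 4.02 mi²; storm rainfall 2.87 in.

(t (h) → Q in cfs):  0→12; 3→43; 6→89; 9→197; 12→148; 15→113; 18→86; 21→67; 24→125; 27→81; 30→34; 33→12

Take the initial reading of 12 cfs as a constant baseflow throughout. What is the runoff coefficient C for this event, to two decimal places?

C ≈ 0.35

ΣQ_DR = 863.0 cfs; V = ΣQ_DR·Δt = 9.320 × 10^6 ft³.
Runoff depth d = V / A = 0.9980 in.
C = d / P = 0.9980 / 2.87 = 0.35.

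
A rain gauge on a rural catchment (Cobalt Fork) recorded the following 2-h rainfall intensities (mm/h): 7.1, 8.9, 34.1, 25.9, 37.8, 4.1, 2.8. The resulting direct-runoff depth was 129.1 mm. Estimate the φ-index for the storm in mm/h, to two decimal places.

Only the 3 blocks with intensity above φ contribute runoff: 34.1, 25.9, 37.8 mm/h.
Σ(I−φ)·Δt = d  ⇒  (34.1+25.9+37.8 − 3φ)·2 = 129.1
φ = (97.80 − 129.1/2) / 3 = 11.08 mm/h.

φ ≈ 11.08 mm/h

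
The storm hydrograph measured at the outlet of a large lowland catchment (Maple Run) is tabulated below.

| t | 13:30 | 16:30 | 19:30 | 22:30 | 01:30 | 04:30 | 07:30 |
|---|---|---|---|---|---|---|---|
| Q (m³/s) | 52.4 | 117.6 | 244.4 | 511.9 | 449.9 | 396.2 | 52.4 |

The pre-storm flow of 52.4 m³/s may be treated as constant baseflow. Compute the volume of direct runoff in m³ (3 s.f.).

V ≈ 1.57 × 10^7 m³

Direct-runoff ordinates (Q − Q_b): 0.0, 65.2, 192.0, 459.5, 397.5, 343.8, 0.0 m³/s.
ΣQ_DR = 1458 m³/s.
With Δt = 3 h = 10800 s, V = ΣQ_DR · Δt = 1458 × 10800 = 1.57 × 10^7 m³.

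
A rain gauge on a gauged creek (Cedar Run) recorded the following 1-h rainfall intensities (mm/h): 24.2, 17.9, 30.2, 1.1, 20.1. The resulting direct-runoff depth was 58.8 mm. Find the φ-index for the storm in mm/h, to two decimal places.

φ ≈ 8.40 mm/h

Only the 4 blocks with intensity above φ contribute runoff: 24.2, 17.9, 30.2, 20.1 mm/h.
Σ(I−φ)·Δt = d  ⇒  (24.2+17.9+30.2+20.1 − 4φ)·1 = 58.8
φ = (92.40 − 58.8/1) / 4 = 8.40 mm/h.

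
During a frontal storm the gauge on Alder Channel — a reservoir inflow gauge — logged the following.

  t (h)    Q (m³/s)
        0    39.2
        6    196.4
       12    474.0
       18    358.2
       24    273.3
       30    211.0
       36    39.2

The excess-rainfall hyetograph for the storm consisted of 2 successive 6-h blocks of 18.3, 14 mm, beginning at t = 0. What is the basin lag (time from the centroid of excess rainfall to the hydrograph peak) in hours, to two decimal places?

Centroid of excess rainfall: t_c = Σ P_i·t̄_i / ΣP_i = 5.6006 h (block centres at 3, 9 h).
Hydrograph peak occurs at t = 12 h, so basin lag t_L = 12 − 5.6006 = 6.40 h.

t_L ≈ 6.40 h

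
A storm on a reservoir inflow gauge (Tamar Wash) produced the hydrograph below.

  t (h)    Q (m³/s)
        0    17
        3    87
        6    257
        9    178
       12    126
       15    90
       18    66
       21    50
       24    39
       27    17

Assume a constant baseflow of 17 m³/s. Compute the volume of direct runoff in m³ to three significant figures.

V ≈ 8.18 × 10^6 m³

Direct-runoff ordinates (Q − Q_b): 0.0, 70.0, 240.0, 161.0, 109.0, 73.0, 49.0, 33.0, 22.0, 0.0 m³/s.
ΣQ_DR = 757.0 m³/s.
With Δt = 3 h = 10800 s, V = ΣQ_DR · Δt = 757.0 × 10800 = 8.18 × 10^6 m³.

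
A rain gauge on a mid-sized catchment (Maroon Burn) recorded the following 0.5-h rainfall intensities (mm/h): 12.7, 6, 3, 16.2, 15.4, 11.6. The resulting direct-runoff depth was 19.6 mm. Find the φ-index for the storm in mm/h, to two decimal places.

Only the 5 blocks with intensity above φ contribute runoff: 12.7, 6, 16.2, 15.4, 11.6 mm/h.
Σ(I−φ)·Δt = d  ⇒  (12.7+6+16.2+15.4+11.6 − 5φ)·0.5 = 19.6
φ = (61.90 − 19.6/0.5) / 5 = 4.54 mm/h.

φ ≈ 4.54 mm/h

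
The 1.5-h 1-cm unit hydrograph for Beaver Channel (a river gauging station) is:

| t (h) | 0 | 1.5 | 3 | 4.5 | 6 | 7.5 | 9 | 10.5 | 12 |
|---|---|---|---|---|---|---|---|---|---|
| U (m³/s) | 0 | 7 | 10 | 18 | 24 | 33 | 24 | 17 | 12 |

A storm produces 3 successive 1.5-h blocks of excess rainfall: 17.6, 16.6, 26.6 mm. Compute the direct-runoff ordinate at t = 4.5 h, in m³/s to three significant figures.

Q ≈ 66.9 m³/s

By discrete convolution, Q_j = Σ (P_i / 10 mm) · U_{j−i}.
At t = 4.5 h (j=3): Q = (17.6/10)·18 + (16.6/10)·10 + (26.6/10)·7 = 66.9 m³/s.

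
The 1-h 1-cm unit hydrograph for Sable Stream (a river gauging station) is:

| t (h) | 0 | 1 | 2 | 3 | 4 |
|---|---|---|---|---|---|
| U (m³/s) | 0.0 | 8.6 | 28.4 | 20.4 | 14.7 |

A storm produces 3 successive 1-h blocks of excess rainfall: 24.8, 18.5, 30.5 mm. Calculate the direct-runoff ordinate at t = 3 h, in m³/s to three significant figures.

Q ≈ 129 m³/s

By discrete convolution, Q_j = Σ (P_i / 10 mm) · U_{j−i}.
At t = 3 h (j=3): Q = (24.8/10)·20.4 + (18.5/10)·28.4 + (30.5/10)·8.6 = 129 m³/s.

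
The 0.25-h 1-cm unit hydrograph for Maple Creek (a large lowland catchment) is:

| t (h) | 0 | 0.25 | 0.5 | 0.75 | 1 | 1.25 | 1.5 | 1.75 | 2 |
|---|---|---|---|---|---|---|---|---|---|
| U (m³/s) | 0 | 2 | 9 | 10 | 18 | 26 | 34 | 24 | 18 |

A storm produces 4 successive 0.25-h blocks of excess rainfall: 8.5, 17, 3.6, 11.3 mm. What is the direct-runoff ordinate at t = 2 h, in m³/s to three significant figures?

Q ≈ 97.7 m³/s

By discrete convolution, Q_j = Σ (P_i / 10 mm) · U_{j−i}.
At t = 2 h (j=8): Q = (8.5/10)·18 + (17/10)·24 + (3.6/10)·34 + (11.3/10)·26 = 97.7 m³/s.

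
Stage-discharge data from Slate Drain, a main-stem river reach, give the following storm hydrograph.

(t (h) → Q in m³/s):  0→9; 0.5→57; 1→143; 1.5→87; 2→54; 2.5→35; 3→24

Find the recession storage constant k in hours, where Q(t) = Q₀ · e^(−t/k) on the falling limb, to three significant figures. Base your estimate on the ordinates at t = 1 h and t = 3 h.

On the falling limb, Q drops from 143 to 24 m³/s between t = 1 h and t = 3 h (Δt = 2 h).
k = −Δt / ln(Q₂/Q₁) = −2 / ln(24/143) = 1.12 h.

k ≈ 1.12 h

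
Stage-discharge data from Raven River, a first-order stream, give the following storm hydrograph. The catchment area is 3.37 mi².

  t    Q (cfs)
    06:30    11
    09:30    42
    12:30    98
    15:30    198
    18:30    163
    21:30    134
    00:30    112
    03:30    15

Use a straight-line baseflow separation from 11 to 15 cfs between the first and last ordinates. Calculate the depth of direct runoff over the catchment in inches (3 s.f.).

Direct runoff: 0.00, 30.43, 85.86, 185.29, 149.71, 120.14, 97.57, 0.00 cfs; ΣQ_DR = 669.0 cfs.
V = ΣQ_DR · Δt = 669.0 × 10800 s = 7.225 × 10^6 ft³.
Over A = 3.37 mi², depth = V / A = 0.923 in.

d ≈ 0.923 in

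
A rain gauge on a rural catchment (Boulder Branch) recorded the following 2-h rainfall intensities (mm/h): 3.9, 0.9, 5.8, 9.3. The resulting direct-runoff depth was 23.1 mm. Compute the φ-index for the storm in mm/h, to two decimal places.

φ ≈ 2.48 mm/h

Only the 3 blocks with intensity above φ contribute runoff: 3.9, 5.8, 9.3 mm/h.
Σ(I−φ)·Δt = d  ⇒  (3.9+5.8+9.3 − 3φ)·2 = 23.1
φ = (19.00 − 23.1/2) / 3 = 2.48 mm/h.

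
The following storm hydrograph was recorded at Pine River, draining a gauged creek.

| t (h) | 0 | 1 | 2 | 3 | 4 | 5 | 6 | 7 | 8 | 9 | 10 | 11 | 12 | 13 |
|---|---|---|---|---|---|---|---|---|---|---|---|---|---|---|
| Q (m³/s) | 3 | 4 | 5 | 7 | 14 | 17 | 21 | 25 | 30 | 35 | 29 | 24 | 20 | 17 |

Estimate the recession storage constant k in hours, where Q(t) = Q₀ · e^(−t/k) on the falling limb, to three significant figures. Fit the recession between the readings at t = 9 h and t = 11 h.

On the falling limb, Q drops from 35 to 24 m³/s between t = 9 h and t = 11 h (Δt = 2 h).
k = −Δt / ln(Q₂/Q₁) = −2 / ln(24/35) = 5.30 h.

k ≈ 5.30 h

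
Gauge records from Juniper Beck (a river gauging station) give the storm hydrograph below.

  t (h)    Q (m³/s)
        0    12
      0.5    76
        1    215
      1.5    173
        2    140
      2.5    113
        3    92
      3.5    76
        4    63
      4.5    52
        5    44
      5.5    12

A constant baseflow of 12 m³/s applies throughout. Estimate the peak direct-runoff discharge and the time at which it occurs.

Subtracting baseflow gives direct-runoff ordinates: 0.0, 64.0, 203.0, 161.0, 128.0, 101.0, 80.0, 64.0, 51.0, 40.0, 32.0, 0.0 m³/s.
The maximum is 203.0 m³/s, occurring at the reading for t = 1 h.

Q_p = 203.0 m³/s at t = 1 h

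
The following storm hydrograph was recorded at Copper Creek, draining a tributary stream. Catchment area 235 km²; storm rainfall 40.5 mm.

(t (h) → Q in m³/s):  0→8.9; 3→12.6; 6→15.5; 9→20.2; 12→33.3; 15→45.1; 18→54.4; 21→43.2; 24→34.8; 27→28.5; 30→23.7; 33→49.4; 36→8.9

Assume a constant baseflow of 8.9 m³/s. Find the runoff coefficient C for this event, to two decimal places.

ΣQ_DR = 262.8 m³/s; V = ΣQ_DR·Δt = 2.838 × 10^6 m³.
Runoff depth d = V / A = 12.08 mm.
C = d / P = 12.08 / 40.5 = 0.30.

C ≈ 0.30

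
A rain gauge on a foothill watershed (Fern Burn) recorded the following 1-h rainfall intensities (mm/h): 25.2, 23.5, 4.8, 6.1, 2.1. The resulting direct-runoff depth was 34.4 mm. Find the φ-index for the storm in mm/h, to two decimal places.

Only the 2 blocks with intensity above φ contribute runoff: 25.2, 23.5 mm/h.
Σ(I−φ)·Δt = d  ⇒  (25.2+23.5 − 2φ)·1 = 34.4
φ = (48.70 − 34.4/1) / 2 = 7.15 mm/h.

φ ≈ 7.15 mm/h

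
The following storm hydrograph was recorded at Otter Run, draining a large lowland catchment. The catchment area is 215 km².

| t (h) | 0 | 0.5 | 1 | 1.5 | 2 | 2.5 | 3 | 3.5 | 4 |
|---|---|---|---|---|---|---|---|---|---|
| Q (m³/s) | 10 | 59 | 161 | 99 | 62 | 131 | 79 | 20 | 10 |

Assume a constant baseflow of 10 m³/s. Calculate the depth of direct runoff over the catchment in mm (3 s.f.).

d ≈ 4.53 mm

Direct runoff: 0.0, 49.0, 151.0, 89.0, 52.0, 121.0, 69.0, 10.0, 0.0 m³/s; ΣQ_DR = 541.0 m³/s.
V = ΣQ_DR · Δt = 541.0 × 1800 s = 9.738 × 10^5 m³.
Over A = 215 km², depth = V / A = 4.53 mm.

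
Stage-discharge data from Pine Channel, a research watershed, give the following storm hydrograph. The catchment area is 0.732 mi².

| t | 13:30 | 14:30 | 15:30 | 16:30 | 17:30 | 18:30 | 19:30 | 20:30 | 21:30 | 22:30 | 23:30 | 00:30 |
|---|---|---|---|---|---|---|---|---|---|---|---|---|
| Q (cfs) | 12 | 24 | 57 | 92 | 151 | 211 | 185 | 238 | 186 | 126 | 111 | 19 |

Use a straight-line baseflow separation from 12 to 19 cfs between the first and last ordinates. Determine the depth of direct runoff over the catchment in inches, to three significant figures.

d ≈ 2.60 in

Direct runoff: 0.00, 11.36, 43.73, 78.09, 136.45, 195.82, 169.18, 221.55, 168.91, 108.27, 92.64, 0.00 cfs; ΣQ_DR = 1226 cfs.
V = ΣQ_DR · Δt = 1226 × 3600 s = 4.414 × 10^6 ft³.
Over A = 0.732 mi², depth = V / A = 2.60 in.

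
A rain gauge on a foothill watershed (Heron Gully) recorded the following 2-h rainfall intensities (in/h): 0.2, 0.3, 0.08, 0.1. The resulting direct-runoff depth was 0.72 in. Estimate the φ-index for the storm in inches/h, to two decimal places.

φ ≈ 0.08 in/h

Only the 3 blocks with intensity above φ contribute runoff: 0.2, 0.3, 0.1 in/h.
Σ(I−φ)·Δt = d  ⇒  (0.2+0.3+0.1 − 3φ)·2 = 0.72
φ = (0.6000 − 0.72/2) / 3 = 0.08 in/h.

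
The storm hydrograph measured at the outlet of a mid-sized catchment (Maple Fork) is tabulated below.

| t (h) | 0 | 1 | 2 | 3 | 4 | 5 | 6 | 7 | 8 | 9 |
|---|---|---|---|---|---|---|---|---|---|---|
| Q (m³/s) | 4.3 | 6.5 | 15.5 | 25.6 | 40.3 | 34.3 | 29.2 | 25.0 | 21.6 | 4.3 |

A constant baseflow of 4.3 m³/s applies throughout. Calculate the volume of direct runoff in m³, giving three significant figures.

Direct-runoff ordinates (Q − Q_b): 0.0, 2.2, 11.2, 21.3, 36.0, 30.0, 24.9, 20.7, 17.3, 0.0 m³/s.
ΣQ_DR = 163.6 m³/s.
With Δt = 1 h = 3600 s, V = ΣQ_DR · Δt = 163.6 × 3600 = 5.89 × 10^5 m³.

V ≈ 5.89 × 10^5 m³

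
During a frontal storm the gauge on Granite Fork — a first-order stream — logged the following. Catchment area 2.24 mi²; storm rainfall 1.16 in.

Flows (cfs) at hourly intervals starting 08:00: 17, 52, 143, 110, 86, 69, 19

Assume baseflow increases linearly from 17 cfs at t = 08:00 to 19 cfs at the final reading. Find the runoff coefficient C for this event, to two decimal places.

C ≈ 0.22

ΣQ_DR = 370.0 cfs; V = ΣQ_DR·Δt = 1.332 × 10^6 ft³.
Runoff depth d = V / A = 0.2560 in.
C = d / P = 0.2560 / 1.16 = 0.22.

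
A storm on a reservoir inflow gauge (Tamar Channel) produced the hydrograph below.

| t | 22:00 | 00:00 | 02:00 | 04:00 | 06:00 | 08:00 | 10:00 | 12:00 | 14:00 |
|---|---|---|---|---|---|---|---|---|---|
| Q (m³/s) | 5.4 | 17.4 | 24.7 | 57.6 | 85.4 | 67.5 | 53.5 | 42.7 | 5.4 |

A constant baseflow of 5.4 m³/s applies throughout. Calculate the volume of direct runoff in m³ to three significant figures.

Direct-runoff ordinates (Q − Q_b): 0.0, 12.0, 19.3, 52.2, 80.0, 62.1, 48.1, 37.3, 0.0 m³/s.
ΣQ_DR = 311.0 m³/s.
With Δt = 2 h = 7200 s, V = ΣQ_DR · Δt = 311.0 × 7200 = 2.24 × 10^6 m³.

V ≈ 2.24 × 10^6 m³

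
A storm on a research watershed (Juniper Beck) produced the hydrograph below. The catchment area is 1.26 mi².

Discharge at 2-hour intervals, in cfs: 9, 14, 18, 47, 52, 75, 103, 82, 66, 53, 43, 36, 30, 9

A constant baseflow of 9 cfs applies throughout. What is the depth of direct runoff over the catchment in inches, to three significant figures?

Direct runoff: 0.0, 5.0, 9.0, 38.0, 43.0, 66.0, 94.0, 73.0, 57.0, 44.0, 34.0, 27.0, 21.0, 0.0 cfs; ΣQ_DR = 511.0 cfs.
V = ΣQ_DR · Δt = 511.0 × 7200 s = 3.679 × 10^6 ft³.
Over A = 1.26 mi², depth = V / A = 1.26 in.

d ≈ 1.26 in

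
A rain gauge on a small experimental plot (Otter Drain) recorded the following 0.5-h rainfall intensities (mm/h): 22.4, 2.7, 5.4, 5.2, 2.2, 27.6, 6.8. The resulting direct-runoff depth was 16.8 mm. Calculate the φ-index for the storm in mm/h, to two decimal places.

Only the 2 blocks with intensity above φ contribute runoff: 22.4, 27.6 mm/h.
Σ(I−φ)·Δt = d  ⇒  (22.4+27.6 − 2φ)·0.5 = 16.8
φ = (50.00 − 16.8/0.5) / 2 = 8.20 mm/h.

φ ≈ 8.20 mm/h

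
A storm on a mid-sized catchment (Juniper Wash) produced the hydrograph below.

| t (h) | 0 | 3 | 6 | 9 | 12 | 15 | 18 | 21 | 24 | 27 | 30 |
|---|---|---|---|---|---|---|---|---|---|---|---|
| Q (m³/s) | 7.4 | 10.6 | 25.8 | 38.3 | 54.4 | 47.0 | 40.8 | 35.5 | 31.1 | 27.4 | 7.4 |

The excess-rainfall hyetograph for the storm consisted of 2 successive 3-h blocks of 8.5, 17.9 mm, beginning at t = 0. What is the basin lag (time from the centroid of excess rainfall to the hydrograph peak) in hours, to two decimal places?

Centroid of excess rainfall: t_c = Σ P_i·t̄_i / ΣP_i = 3.5341 h (block centres at 1.5, 4.5 h).
Hydrograph peak occurs at t = 12 h, so basin lag t_L = 12 − 3.5341 = 8.47 h.

t_L ≈ 8.47 h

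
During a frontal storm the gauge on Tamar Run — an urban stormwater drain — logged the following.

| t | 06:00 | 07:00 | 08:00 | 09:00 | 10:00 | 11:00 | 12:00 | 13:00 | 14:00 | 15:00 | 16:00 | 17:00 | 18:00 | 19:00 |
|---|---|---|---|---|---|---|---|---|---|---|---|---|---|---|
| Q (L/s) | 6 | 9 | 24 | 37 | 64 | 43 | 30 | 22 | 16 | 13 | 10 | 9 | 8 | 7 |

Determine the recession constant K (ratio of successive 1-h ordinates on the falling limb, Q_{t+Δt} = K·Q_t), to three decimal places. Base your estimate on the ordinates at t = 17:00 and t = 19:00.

K ≈ 0.882

Using the recession-limb readings at t = 17:00 and t = 19:00: Q falls from 9 to 7 L/s over 2 intervals.
K = (Q₂/Q₁)^(1/2) = (7/9)^(1/2) = 0.882.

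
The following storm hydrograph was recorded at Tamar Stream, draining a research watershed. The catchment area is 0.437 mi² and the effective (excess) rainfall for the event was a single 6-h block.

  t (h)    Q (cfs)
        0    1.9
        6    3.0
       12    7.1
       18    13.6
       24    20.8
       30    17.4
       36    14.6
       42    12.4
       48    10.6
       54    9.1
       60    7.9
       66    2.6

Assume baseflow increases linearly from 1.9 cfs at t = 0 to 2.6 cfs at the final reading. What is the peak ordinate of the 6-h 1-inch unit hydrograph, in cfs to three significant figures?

Direct runoff: 0.00, 1.04, 5.07, 11.51, 18.65, 15.18, 12.32, 10.05, 8.19, 6.63, 5.36, 0.00 cfs; ΣQ_DR = 94.00 cfs, peak = 18.65 cfs.
Runoff depth d = ΣQ_DR·Δt / A = 94.00 × 21600 / (0.437 mi²) = 2.000 in.
The 1-inch UH is the DRH scaled by (1 in)/d, so U_p = 18.65 × 1/2.000 = 9.32 cfs.

U_p ≈ 9.32 cfs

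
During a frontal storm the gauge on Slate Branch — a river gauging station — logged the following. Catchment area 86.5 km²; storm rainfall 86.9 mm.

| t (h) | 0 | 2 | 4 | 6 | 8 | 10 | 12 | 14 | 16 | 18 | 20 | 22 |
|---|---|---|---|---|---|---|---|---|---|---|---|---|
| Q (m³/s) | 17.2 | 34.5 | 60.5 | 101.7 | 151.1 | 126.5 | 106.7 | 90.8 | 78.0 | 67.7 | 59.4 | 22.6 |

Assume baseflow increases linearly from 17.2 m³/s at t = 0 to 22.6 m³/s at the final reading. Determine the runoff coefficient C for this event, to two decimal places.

C ≈ 0.65

ΣQ_DR = 677.9 m³/s; V = ΣQ_DR·Δt = 4.881 × 10^6 m³.
Runoff depth d = V / A = 56.43 mm.
C = d / P = 56.43 / 86.9 = 0.65.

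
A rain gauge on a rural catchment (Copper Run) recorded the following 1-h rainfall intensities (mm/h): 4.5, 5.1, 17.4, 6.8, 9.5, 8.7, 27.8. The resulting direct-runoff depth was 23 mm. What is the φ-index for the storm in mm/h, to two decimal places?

φ ≈ 11.10 mm/h

Only the 2 blocks with intensity above φ contribute runoff: 17.4, 27.8 mm/h.
Σ(I−φ)·Δt = d  ⇒  (17.4+27.8 − 2φ)·1 = 23
φ = (45.20 − 23/1) / 2 = 11.10 mm/h.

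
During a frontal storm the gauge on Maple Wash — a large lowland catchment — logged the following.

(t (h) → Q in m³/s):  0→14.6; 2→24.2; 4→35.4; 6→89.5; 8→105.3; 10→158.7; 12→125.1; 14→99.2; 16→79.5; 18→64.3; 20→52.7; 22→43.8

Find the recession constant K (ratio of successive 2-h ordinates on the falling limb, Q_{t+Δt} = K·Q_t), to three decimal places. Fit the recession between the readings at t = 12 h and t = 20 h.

K ≈ 0.806

Using the recession-limb readings at t = 12 h and t = 20 h: Q falls from 125.1 to 52.7 m³/s over 4 intervals.
K = (Q₂/Q₁)^(1/4) = (52.7/125.1)^(1/4) = 0.806.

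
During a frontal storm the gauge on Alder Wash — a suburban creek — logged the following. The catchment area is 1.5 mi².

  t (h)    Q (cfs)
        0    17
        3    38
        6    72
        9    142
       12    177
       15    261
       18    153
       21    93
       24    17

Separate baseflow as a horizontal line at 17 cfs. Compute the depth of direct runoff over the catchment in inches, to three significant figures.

Direct runoff: 0.0, 21.0, 55.0, 125.0, 160.0, 244.0, 136.0, 76.0, 0.0 cfs; ΣQ_DR = 817.0 cfs.
V = ΣQ_DR · Δt = 817.0 × 10800 s = 8.824 × 10^6 ft³.
Over A = 1.5 mi², depth = V / A = 2.53 in.

d ≈ 2.53 in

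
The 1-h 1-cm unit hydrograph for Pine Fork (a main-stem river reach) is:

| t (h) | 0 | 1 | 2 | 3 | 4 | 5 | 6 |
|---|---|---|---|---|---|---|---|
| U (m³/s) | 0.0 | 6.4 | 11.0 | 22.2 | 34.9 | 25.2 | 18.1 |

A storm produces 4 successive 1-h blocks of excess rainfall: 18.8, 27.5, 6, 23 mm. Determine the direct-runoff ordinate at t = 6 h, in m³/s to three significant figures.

By discrete convolution, Q_j = Σ (P_i / 10 mm) · U_{j−i}.
At t = 6 h (j=6): Q = (18.8/10)·18.1 + (27.5/10)·25.2 + (6/10)·34.9 + (23/10)·22.2 = 175 m³/s.

Q ≈ 175 m³/s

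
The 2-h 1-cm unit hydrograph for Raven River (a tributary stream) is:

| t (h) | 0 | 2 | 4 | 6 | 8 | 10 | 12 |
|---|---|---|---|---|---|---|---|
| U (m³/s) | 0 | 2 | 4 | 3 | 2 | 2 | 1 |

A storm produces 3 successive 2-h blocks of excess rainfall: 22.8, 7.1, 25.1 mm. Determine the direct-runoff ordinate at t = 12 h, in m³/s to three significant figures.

Q ≈ 8.72 m³/s

By discrete convolution, Q_j = Σ (P_i / 10 mm) · U_{j−i}.
At t = 12 h (j=6): Q = (22.8/10)·1 + (7.1/10)·2 + (25.1/10)·2 = 8.72 m³/s.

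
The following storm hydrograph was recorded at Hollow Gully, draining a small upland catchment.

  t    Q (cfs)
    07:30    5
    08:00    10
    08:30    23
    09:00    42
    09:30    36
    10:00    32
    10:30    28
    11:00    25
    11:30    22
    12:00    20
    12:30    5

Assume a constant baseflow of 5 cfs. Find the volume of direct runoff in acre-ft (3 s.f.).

Direct-runoff ordinates (Q − Q_b): 0.0, 5.0, 18.0, 37.0, 31.0, 27.0, 23.0, 20.0, 17.0, 15.0, 0.0 cfs.
ΣQ_DR = 193.0 cfs.
With Δt = 0.5 h = 1800 s, V = ΣQ_DR · Δt = 193.0 × 1800 = 3.47 × 10^5 ft³ = 7.98 acre-ft.

V ≈ 7.98 acre-ft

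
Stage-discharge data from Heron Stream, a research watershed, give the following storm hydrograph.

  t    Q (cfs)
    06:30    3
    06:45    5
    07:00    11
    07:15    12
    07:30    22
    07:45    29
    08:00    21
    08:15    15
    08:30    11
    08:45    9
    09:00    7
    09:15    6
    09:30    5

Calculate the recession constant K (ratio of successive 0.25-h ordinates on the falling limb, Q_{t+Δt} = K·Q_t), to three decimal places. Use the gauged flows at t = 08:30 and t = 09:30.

K ≈ 0.821

Using the recession-limb readings at t = 08:30 and t = 09:30: Q falls from 11 to 5 cfs over 4 intervals.
K = (Q₂/Q₁)^(1/4) = (5/11)^(1/4) = 0.821.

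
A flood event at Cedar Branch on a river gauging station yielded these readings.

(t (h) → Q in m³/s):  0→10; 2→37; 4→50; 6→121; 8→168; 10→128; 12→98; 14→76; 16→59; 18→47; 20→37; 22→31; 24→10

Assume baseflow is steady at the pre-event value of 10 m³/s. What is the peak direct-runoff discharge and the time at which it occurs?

Subtracting baseflow gives direct-runoff ordinates: 0.0, 27.0, 40.0, 111.0, 158.0, 118.0, 88.0, 66.0, 49.0, 37.0, 27.0, 21.0, 0.0 m³/s.
The maximum is 158.0 m³/s, occurring at the reading for t = 8 h.

Q_p = 158.0 m³/s at t = 8 h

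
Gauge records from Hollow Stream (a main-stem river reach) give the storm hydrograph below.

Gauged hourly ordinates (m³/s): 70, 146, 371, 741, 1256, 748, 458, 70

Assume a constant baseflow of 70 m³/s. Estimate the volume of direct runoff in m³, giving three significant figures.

V ≈ 1.19 × 10^7 m³

Direct-runoff ordinates (Q − Q_b): 0.0, 76.0, 301.0, 671.0, 1186.0, 678.0, 388.0, 0.0 m³/s.
ΣQ_DR = 3300 m³/s.
With Δt = 1 h = 3600 s, V = ΣQ_DR · Δt = 3300 × 3600 = 1.19 × 10^7 m³.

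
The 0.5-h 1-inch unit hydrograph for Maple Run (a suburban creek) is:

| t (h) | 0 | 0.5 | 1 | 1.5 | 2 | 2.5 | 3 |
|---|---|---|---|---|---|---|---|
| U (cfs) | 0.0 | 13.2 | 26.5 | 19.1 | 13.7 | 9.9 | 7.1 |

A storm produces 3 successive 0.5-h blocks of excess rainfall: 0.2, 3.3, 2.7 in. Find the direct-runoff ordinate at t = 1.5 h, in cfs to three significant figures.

Q ≈ 127 cfs

By discrete convolution, Q_j = Σ (P_i / 1 in) · U_{j−i}.
At t = 1.5 h (j=3): Q = (0.2/1)·19.1 + (3.3/1)·26.5 + (2.7/1)·13.2 = 127 cfs.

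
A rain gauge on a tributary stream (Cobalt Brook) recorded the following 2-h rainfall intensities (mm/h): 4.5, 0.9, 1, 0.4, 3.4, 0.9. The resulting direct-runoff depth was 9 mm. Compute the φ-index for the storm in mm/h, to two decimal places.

Only the 2 blocks with intensity above φ contribute runoff: 4.5, 3.4 mm/h.
Σ(I−φ)·Δt = d  ⇒  (4.5+3.4 − 2φ)·2 = 9
φ = (7.900 − 9/2) / 2 = 1.70 mm/h.

φ ≈ 1.70 mm/h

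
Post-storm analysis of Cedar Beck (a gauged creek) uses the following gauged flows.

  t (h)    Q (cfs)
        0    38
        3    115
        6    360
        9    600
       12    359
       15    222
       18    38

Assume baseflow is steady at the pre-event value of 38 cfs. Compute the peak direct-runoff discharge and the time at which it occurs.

Q_p = 562.0 cfs at t = 9 h

Subtracting baseflow gives direct-runoff ordinates: 0.0, 77.0, 322.0, 562.0, 321.0, 184.0, 0.0 cfs.
The maximum is 562.0 cfs, occurring at the reading for t = 9 h.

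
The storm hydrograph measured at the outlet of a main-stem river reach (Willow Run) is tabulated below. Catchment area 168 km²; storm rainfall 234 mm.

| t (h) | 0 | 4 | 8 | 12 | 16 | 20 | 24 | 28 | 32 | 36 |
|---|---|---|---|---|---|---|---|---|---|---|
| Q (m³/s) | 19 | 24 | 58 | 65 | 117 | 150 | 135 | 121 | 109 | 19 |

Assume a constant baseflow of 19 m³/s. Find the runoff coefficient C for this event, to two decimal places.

ΣQ_DR = 627.0 m³/s; V = ΣQ_DR·Δt = 9.029 × 10^6 m³.
Runoff depth d = V / A = 53.74 mm.
C = d / P = 53.74 / 234 = 0.23.

C ≈ 0.23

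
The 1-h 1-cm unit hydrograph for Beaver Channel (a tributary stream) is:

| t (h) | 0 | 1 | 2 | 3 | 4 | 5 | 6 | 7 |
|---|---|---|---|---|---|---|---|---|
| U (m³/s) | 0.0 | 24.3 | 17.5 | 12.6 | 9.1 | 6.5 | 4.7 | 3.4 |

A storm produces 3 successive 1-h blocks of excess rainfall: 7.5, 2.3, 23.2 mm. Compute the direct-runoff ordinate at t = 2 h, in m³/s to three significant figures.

Q ≈ 18.7 m³/s

By discrete convolution, Q_j = Σ (P_i / 10 mm) · U_{j−i}.
At t = 2 h (j=2): Q = (7.5/10)·17.5 + (2.3/10)·24.3 + (23.2/10)·0.0 = 18.7 m³/s.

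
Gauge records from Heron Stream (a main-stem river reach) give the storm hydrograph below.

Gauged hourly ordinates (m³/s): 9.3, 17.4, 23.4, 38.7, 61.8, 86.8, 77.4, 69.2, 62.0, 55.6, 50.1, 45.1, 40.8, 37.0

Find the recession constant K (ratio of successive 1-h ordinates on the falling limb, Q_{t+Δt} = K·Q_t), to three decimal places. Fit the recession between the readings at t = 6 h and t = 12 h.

K ≈ 0.899

Using the recession-limb readings at t = 6 h and t = 12 h: Q falls from 77.4 to 40.8 m³/s over 6 intervals.
K = (Q₂/Q₁)^(1/6) = (40.8/77.4)^(1/6) = 0.899.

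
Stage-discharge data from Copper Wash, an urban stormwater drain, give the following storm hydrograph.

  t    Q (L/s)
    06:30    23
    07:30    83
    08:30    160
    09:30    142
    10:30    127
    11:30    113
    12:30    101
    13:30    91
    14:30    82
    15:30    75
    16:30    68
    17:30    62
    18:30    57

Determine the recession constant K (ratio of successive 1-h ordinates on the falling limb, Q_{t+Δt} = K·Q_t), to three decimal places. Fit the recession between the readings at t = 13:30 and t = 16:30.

Using the recession-limb readings at t = 13:30 and t = 16:30: Q falls from 91 to 68 L/s over 3 intervals.
K = (Q₂/Q₁)^(1/3) = (68/91)^(1/3) = 0.907.

K ≈ 0.907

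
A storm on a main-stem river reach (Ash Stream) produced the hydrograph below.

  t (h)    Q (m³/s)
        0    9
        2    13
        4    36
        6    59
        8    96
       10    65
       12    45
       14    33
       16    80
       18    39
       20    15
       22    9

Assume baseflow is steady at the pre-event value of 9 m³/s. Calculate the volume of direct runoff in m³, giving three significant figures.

V ≈ 2.82 × 10^6 m³

Direct-runoff ordinates (Q − Q_b): 0.0, 4.0, 27.0, 50.0, 87.0, 56.0, 36.0, 24.0, 71.0, 30.0, 6.0, 0.0 m³/s.
ΣQ_DR = 391.0 m³/s.
With Δt = 2 h = 7200 s, V = ΣQ_DR · Δt = 391.0 × 7200 = 2.82 × 10^6 m³.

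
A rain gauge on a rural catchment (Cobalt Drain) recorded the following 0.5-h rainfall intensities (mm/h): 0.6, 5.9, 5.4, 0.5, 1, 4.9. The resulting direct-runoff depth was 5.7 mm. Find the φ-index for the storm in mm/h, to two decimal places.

Only the 3 blocks with intensity above φ contribute runoff: 5.9, 5.4, 4.9 mm/h.
Σ(I−φ)·Δt = d  ⇒  (5.9+5.4+4.9 − 3φ)·0.5 = 5.7
φ = (16.20 − 5.7/0.5) / 3 = 1.60 mm/h.

φ ≈ 1.60 mm/h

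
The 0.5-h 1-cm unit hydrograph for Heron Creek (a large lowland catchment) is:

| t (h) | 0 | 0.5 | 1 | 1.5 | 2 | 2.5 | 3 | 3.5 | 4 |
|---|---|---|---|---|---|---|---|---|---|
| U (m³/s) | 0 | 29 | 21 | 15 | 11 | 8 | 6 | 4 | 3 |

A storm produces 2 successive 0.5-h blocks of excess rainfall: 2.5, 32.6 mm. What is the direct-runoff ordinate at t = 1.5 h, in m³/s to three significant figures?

By discrete convolution, Q_j = Σ (P_i / 10 mm) · U_{j−i}.
At t = 1.5 h (j=3): Q = (2.5/10)·15 + (32.6/10)·21 = 72.2 m³/s.

Q ≈ 72.2 m³/s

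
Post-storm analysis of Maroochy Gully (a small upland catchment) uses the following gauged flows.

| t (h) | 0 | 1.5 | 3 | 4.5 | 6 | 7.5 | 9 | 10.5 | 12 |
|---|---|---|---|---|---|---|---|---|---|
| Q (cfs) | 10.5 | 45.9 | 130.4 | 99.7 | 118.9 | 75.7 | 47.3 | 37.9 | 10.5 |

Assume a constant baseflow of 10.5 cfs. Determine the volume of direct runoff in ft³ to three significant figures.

V ≈ 2.60 × 10^6 ft³

Direct-runoff ordinates (Q − Q_b): 0.0, 35.4, 119.9, 89.2, 108.4, 65.2, 36.8, 27.4, 0.0 cfs.
ΣQ_DR = 482.3 cfs.
With Δt = 1.5 h = 5400 s, V = ΣQ_DR · Δt = 482.3 × 5400 = 2.60 × 10^6 ft³.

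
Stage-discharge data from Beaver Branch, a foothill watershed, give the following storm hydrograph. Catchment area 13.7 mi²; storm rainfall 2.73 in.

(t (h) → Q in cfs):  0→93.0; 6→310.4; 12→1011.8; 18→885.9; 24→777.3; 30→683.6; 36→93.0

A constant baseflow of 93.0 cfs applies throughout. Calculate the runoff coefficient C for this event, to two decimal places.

ΣQ_DR = 3204 cfs; V = ΣQ_DR·Δt = 6.921 × 10^7 ft³.
Runoff depth d = V / A = 2.174 in.
C = d / P = 2.174 / 2.73 = 0.80.

C ≈ 0.80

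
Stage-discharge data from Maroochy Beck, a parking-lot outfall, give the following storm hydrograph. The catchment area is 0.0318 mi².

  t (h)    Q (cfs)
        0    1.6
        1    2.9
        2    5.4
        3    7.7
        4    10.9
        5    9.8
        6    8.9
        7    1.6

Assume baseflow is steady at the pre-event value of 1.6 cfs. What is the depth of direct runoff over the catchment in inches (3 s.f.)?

Direct runoff: 0.0, 1.3, 3.8, 6.1, 9.3, 8.2, 7.3, 0.0 cfs; ΣQ_DR = 36.00 cfs.
V = ΣQ_DR · Δt = 36.00 × 3600 s = 1.296 × 10^5 ft³.
Over A = 0.0318 mi², depth = V / A = 1.75 in.

d ≈ 1.75 in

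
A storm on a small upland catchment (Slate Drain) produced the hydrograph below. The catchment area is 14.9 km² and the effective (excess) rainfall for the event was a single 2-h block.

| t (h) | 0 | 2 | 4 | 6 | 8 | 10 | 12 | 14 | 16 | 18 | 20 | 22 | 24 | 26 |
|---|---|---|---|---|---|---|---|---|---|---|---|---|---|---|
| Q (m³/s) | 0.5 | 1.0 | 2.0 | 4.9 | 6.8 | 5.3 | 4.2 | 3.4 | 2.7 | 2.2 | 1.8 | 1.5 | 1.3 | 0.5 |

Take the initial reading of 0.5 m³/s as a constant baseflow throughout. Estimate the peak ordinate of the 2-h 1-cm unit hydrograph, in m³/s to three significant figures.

U_p ≈ 4.19 m³/s

Direct runoff: 0.0, 0.5, 1.5, 4.4, 6.3, 4.8, 3.7, 2.9, 2.2, 1.7, 1.3, 1.0, 0.8, 0.0 m³/s; ΣQ_DR = 31.10 m³/s, peak = 6.3 m³/s.
Runoff depth d = ΣQ_DR·Δt / A = 31.10 × 7200 / (14.9 km²) = 15.03 mm.
The 1-cm UH is the DRH scaled by (10 mm)/d, so U_p = 6.3 × 10/15.03 = 4.19 m³/s.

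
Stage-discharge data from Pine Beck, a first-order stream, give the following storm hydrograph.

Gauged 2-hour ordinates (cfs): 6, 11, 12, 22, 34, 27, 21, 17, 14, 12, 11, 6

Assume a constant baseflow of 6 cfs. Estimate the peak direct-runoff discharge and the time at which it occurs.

Q_p = 28.0 cfs at t = 8 h

Subtracting baseflow gives direct-runoff ordinates: 0.0, 5.0, 6.0, 16.0, 28.0, 21.0, 15.0, 11.0, 8.0, 6.0, 5.0, 0.0 cfs.
The maximum is 28.0 cfs, occurring at the reading for t = 8 h.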